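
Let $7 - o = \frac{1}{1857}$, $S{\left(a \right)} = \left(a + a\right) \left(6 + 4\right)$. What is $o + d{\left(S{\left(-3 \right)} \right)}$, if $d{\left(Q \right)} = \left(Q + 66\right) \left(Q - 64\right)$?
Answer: $- \frac{1368610}{1857} \approx -737.0$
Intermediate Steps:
$S{\left(a \right)} = 20 a$ ($S{\left(a \right)} = 2 a 10 = 20 a$)
$d{\left(Q \right)} = \left(-64 + Q\right) \left(66 + Q\right)$ ($d{\left(Q \right)} = \left(66 + Q\right) \left(-64 + Q\right) = \left(-64 + Q\right) \left(66 + Q\right)$)
$o = \frac{12998}{1857}$ ($o = 7 - \frac{1}{1857} = \frac{12998}{1857} \approx 6.9995$)
$o + d{\left(S{\left(-3 \right)} \right)} = \frac{12998}{1857} + \left(-4224 + \left(20 \left(-3\right)\right)^{2} + 2 \cdot 20 \left(-3\right)\right) = \frac{12998}{1857} + \left(-4224 + \left(-60\right)^{2} + 2 \left(-60\right)\right) = \frac{12998}{1857} - 744 = - \frac{1368610}{1857}$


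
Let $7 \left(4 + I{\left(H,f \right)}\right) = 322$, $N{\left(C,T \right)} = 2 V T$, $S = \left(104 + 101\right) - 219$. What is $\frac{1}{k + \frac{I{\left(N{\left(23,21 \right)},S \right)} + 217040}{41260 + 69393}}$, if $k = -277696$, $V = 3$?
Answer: $- \frac{110653}{30727678406} \approx -3.6011 \cdot 10^{-6}$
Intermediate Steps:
$S = -14$ ($S = 205 - 219 = -14$)
$N{\left(C,T \right)} = 6 T$ ($N{\left(C,T \right)} = 2 \cdot 3 T = 6 T$)
$I{\left(H,f \right)} = 42$ ($I{\left(H,f \right)} = -4 + \frac{1}{7} \cdot 322 = -4 + 46 = 42$)
$\frac{1}{k + \frac{I{\left(N{\left(23,21 \right)},S \right)} + 217040}{41260 + 69393}} = \frac{1}{-277696 + \frac{42 + 217040}{41260 + 69393}} = \frac{1}{-277696 + \frac{217082}{110653}} = \frac{1}{- \frac{30727678406}{110653}} = - \frac{110653}{30727678406}$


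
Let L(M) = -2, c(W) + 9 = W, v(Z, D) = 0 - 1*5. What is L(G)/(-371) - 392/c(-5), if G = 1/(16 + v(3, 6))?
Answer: 10390/371 ≈ 28.005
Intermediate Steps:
v(Z, D) = -5 (v(Z, D) = 0 - 5 = -5)
c(W) = -9 + W
G = 1/11 (G = 1/(16 - 5) = 1/11 ≈ 0.090909)
L(G)/(-371) - 392/c(-5) = -2/(-371) - 392/(-9 - 5) = -2*(-1/371) - 392/(-14) = 2/371 - 392*(-1/14) = 2/371 + 28 = 10390/371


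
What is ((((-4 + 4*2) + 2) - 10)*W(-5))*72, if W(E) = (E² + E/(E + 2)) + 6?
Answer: -9408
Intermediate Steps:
W(E) = 6 + E² + E/(2 + E) (W(E) = (E² + E/(2 + E)) + 6 = 6 + E² + E/(2 + E))
((((-4 + 4*2) + 2) - 10)*W(-5))*72 = ((((-4 + 4*2) + 2) - 10)*((12 + (-5)³ + 2*(-5)² + 7*(-5))/(2 - 5)))*72 = ((((-4 + 8) + 2) - 10)*((12 - 125 + 2*25 - 35)/(-3)))*72 = (((4 + 2) - 10)*(-(12 - 125 + 50 - 35)/3))*72 = ((6 - 10)*(-⅓*(-98)))*72 = -4*98/3*72 = -392/3*72 = -9408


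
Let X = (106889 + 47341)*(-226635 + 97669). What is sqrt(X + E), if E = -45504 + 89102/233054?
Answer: I*sqrt(270083599765495507259)/116527 ≈ 1.4103e+5*I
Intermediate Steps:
E = -5302400057/116527 (E = -45504 + 89102*(1/233054) = -45504 + 44551/116527 = -5302400057/116527 ≈ -45504.)
X = -19890426180 (X = 154230*(-128966) = -19890426180)
sqrt(X + E) = sqrt(-19890426180 - 5302400057/116527) = sqrt(-2317776993876917/116527) = I*sqrt(270083599765495507259)/116527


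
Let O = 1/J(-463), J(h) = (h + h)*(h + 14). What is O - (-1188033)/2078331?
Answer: 164651770291/288038664398 ≈ 0.57163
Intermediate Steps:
J(h) = 2*h*(14 + h) (J(h) = (2*h)*(14 + h) = 2*h*(14 + h))
O = 1/415774 (O = 1/(2*(-463)*(14 - 463)) = 1/(2*(-463)*(-449)) = 1/415774 ≈ 2.4052e-6)
O - (-1188033)/2078331 = 1/415774 - (-1188033)/2078331 = 1/415774 - 1*(-396011/692777) = 1/415774 + 396011/692777 = 164651770291/288038664398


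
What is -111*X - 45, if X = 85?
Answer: -9480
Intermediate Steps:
-111*X - 45 = -111*85 - 45 = -9435 - 45 = -9480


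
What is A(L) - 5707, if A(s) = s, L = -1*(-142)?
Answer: -5565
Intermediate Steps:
L = 142
A(L) - 5707 = 142 - 5707 = -5565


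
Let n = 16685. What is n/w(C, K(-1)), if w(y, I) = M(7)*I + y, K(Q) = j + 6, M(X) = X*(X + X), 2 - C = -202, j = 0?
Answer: 16685/792 ≈ 21.067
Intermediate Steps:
C = 204 (C = 2 - 1*(-202) = 2 + 202 = 204)
M(X) = 2*X² (M(X) = X*(2*X) = 2*X²)
K(Q) = 6 (K(Q) = 0 + 6 = 6)
w(y, I) = y + 98*I (w(y, I) = (2*7²)*I + y = (2*49)*I + y = 98*I + y = y + 98*I)
n/w(C, K(-1)) = 16685/(204 + 98*6) = 16685/(204 + 588) = 16685/792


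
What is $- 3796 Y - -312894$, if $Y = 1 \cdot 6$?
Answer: $290118$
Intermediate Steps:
$Y = 6$
$- 3796 Y - -312894 = \left(-3796\right) 6 - -312894 = -22776 + 312894 = 290118$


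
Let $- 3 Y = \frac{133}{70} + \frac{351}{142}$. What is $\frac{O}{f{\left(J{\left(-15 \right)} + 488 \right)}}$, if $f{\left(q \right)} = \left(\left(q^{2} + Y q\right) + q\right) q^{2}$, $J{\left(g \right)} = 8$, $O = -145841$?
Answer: $- \frac{155320665}{64398498295808} \approx -2.4119 \cdot 10^{-6}$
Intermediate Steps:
$Y = - \frac{1552}{1065}$ ($Y = - \frac{\frac{133}{70} + \frac{351}{142}}{3} = - \frac{133 \cdot \frac{1}{70} + 351 \cdot \frac{1}{142}}{3} = - \frac{\frac{19}{10} + \frac{351}{142}}{3} = \left(- \frac{1}{3}\right) \frac{1552}{355} = - \frac{1552}{1065} \approx -1.4573$)
$f{\left(q \right)} = q^{2} \left(q^{2} - \frac{487 q}{1065}\right)$ ($f{\left(q \right)} = \left(\left(q^{2} - \frac{1552 q}{1065}\right) + q\right) q^{2} = \left(q^{2} - \frac{487 q}{1065}\right) q^{2} = q^{2} \left(q^{2} - \frac{487 q}{1065}\right)$)
$\frac{O}{f{\left(J{\left(-15 \right)} + 488 \right)}} = - \frac{145841}{\left(8 + 488\right)^{3} \left(- \frac{487}{1065} + \left(8 + 488\right)\right)} = - \frac{145841}{496^{3} \left(- \frac{487}{1065} + 496\right)} = - \frac{145841}{122023936 \cdot \frac{527753}{1065}} = - \frac{145841}{\frac{64398498295808}{1065}} = \left(-145841\right) \frac{1065}{64398498295808} = - \frac{155320665}{64398498295808}$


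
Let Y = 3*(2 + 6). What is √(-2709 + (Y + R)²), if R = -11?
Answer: 2*I*√635 ≈ 50.398*I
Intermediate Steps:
Y = 24 (Y = 3*8 = 24)
√(-2709 + (Y + R)²) = √(-2709 + (24 - 11)²) = √(-2709 + 13²) = √(-2709 + 169) = √(-2540) = 2*I*√635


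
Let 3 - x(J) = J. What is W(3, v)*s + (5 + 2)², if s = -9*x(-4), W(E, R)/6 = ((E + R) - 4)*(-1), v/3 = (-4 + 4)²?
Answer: -329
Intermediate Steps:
v = 0 (v = 3*(-4 + 4)² = 3*0² = 3*0 = 0)
x(J) = 3 - J
W(E, R) = 24 - 6*E - 6*R (W(E, R) = 6*(((E + R) - 4)*(-1)) = 6*((-4 + E + R)*(-1)) = 6*(4 - E - R) = 24 - 6*E - 6*R)
s = -63 (s = -9*(3 - 1*(-4)) = -9*(3 + 4) = -9*7 = -63)
W(3, v)*s + (5 + 2)² = (24 - 6*3 - 6*0)*(-63) + (5 + 2)² = (24 - 18 + 0)*(-63) + 7² = 6*(-63) + 49 = -378 + 49 = -329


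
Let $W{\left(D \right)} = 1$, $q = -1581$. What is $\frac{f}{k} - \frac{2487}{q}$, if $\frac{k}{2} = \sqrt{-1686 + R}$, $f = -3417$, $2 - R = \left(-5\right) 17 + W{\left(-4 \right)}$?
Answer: $\frac{829}{527} + \frac{3417 i}{80} \approx 1.5731 + 42.713 i$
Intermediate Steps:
$R = 86$ ($R = 2 - \left(\left(-5\right) 17 + 1\right) = 2 - \left(-85 + 1\right) = 2 - -84 = 2 + 84 = 86$)
$k = 80 i$ ($k = 2 \sqrt{-1686 + 86} = 2 \sqrt{-1600} = 2 \cdot 40 i = 80 i \approx 80.0 i$)
$\frac{f}{k} - \frac{2487}{q} = - \frac{3417}{80 i} - \frac{2487}{-1581} = - 3417 \left(- \frac{i}{80}\right) - - \frac{829}{527} = \frac{3417 i}{80} + \frac{829}{527} = \frac{829}{527} + \frac{3417 i}{80}$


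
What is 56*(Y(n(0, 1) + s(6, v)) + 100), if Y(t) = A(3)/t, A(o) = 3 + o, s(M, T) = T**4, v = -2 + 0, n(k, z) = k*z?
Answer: 5621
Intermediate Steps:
v = -2
Y(t) = 6/t (Y(t) = (3 + 3)/t = 6/t)
56*(Y(n(0, 1) + s(6, v)) + 100) = 56*(6/(0*1 + (-2)**4) + 100) = 56*(6/(0 + 16) + 100) = 56*(6/16 + 100) = 56*(6*(1/16) + 100) = 56*(3/8 + 100) = 56*(803/8) = 5621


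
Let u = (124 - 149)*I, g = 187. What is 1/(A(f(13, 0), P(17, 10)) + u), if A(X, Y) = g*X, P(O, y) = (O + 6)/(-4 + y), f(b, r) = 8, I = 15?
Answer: 1/1121 ≈ 0.00089206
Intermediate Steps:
u = -375 (u = (124 - 149)*15 = -25*15 = -375)
P(O, y) = (6 + O)/(-4 + y)
A(X, Y) = 187*X
1/(A(f(13, 0), P(17, 10)) + u) = 1/(187*8 - 375) = 1/(1496 - 375) = 1/1121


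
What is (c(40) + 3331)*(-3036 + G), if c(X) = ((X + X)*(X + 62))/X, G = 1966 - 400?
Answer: -5196450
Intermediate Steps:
G = 1566
c(X) = 124 + 2*X (c(X) = ((2*X)*(62 + X))/X = (2*X*(62 + X))/X = 124 + 2*X)
(c(40) + 3331)*(-3036 + G) = ((124 + 2*40) + 3331)*(-3036 + 1566) = ((124 + 80) + 3331)*(-1470) = (204 + 3331)*(-1470) = 3535*(-1470) = -5196450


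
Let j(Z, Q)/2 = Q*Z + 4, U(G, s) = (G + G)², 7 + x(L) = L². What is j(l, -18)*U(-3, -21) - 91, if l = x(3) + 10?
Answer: -15355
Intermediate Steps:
x(L) = -7 + L²
l = 12 (l = (-7 + 3²) + 10 = (-7 + 9) + 10 = 2 + 10 = 12)
U(G, s) = 4*G² (U(G, s) = (2*G)² = 4*G²)
j(Z, Q) = 8 + 2*Q*Z (j(Z, Q) = 2*(Q*Z + 4) = 2*(4 + Q*Z) = 8 + 2*Q*Z)
j(l, -18)*U(-3, -21) - 91 = (8 + 2*(-18)*12)*(4*(-3)²) - 91 = (8 - 432)*(4*9) - 91 = -424*36 - 91 = -15264 - 91 = -15355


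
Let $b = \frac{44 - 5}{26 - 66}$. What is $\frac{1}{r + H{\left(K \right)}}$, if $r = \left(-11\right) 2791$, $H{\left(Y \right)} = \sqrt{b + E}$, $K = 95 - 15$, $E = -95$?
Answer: $- \frac{111640}{3427459989} - \frac{2 i \sqrt{38390}}{37702059879} \approx -3.2572 \cdot 10^{-5} - 1.0394 \cdot 10^{-8} i$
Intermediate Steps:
$K = 80$
$b = - \frac{39}{40}$ ($b = \frac{39}{-40} = 39 \left(- \frac{1}{40}\right) = - \frac{39}{40} \approx -0.975$)
$H{\left(Y \right)} = \frac{i \sqrt{38390}}{20}$ ($H{\left(Y \right)} = \sqrt{- \frac{39}{40} - 95} = \sqrt{- \frac{3839}{40}} = \frac{i \sqrt{38390}}{20}$)
$r = -30701$
$\frac{1}{r + H{\left(K \right)}} = \frac{1}{-30701 + \frac{i \sqrt{38390}}{20}}$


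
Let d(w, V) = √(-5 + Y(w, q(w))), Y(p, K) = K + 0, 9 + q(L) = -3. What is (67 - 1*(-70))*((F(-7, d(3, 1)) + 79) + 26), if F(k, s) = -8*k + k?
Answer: 21098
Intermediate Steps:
q(L) = -12 (q(L) = -9 - 3 = -12)
Y(p, K) = K
d(w, V) = I*√17 (d(w, V) = √(-5 - 12) = √(-17) = I*√17)
F(k, s) = -7*k
(67 - 1*(-70))*((F(-7, d(3, 1)) + 79) + 26) = (67 - 1*(-70))*((-7*(-7) + 79) + 26) = (67 + 70)*((49 + 79) + 26) = 137*(128 + 26) = 137*154 = 21098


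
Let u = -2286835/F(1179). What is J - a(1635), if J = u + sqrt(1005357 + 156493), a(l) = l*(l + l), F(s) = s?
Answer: -6305751385/1179 + 5*sqrt(46474) ≈ -5.3473e+6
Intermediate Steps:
a(l) = 2*l**2 (a(l) = l*(2*l) = 2*l**2)
u = -2286835/1179 ≈ -1939.6
J = -2286835/1179 + 5*sqrt(46474) (J = -2286835/1179 + sqrt(1005357 + 156493) = -2286835/1179 + sqrt(1161850) = -2286835/1179 + 5*sqrt(46474) ≈ -861.75)
J - a(1635) = (-2286835/1179 + 5*sqrt(46474)) - 2*1635**2 = (-2286835/1179 + 5*sqrt(46474)) - 2*2673225 = (-2286835/1179 + 5*sqrt(46474)) - 1*5346450 = (-2286835/1179 + 5*sqrt(46474)) - 5346450 = -6305751385/1179 + 5*sqrt(46474)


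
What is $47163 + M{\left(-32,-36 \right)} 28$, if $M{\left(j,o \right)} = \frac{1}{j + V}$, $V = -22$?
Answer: $\frac{1273387}{27} \approx 47163.0$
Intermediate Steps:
$M{\left(j,o \right)} = \frac{1}{-22 + j}$ ($M{\left(j,o \right)} = \frac{1}{j - 22} = \frac{1}{-22 + j}$)
$47163 + M{\left(-32,-36 \right)} 28 = 47163 + \frac{1}{-22 - 32} \cdot 28 = 47163 + \frac{1}{-54} \cdot 28 = 47163 - \frac{14}{27} = \frac{1273387}{27}$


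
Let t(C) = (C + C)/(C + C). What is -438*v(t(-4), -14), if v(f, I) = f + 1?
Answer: -876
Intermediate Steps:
t(C) = 1 (t(C) = (2*C)/((2*C)) = (2*C)*(1/(2*C)) = 1)
v(f, I) = 1 + f
-438*v(t(-4), -14) = -438*(1 + 1) = -438*2 = -876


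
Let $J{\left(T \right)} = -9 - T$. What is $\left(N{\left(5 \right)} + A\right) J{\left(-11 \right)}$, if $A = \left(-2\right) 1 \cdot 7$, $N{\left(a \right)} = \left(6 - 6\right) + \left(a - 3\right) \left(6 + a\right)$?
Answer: $16$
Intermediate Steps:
$N{\left(a \right)} = \left(-3 + a\right) \left(6 + a\right)$ ($N{\left(a \right)} = \left(6 - 6\right) + \left(-3 + a\right) \left(6 + a\right) = 0 + \left(-3 + a\right) \left(6 + a\right) = \left(-3 + a\right) \left(6 + a\right)$)
$A = -14$ ($A = \left(-2\right) 7 = -14$)
$\left(N{\left(5 \right)} + A\right) J{\left(-11 \right)} = \left(\left(-18 + 5^{2} + 3 \cdot 5\right) - 14\right) \left(-9 - -11\right) = \left(\left(-18 + 25 + 15\right) - 14\right) \left(-9 + 11\right) = \left(22 - 14\right) 2 = 8 \cdot 2 = 16$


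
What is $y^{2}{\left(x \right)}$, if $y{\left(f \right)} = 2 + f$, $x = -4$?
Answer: $4$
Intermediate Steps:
$y^{2}{\left(x \right)} = \left(2 - 4\right)^{2} = \left(-2\right)^{2} = 4$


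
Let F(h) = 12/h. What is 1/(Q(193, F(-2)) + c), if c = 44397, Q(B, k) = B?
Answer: 1/44590 ≈ 2.2427e-5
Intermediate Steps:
1/(Q(193, F(-2)) + c) = 1/(193 + 44397) = 1/44590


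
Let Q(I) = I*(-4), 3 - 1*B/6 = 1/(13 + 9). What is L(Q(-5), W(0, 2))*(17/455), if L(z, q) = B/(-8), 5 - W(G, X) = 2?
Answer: -51/616 ≈ -0.082792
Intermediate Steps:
B = 195/11 (B = 18 - 6/(13 + 9) = 18 - 6/22 = 18 - 6*1/22 = 18 - 3/11 = 195/11 ≈ 17.727)
Q(I) = -4*I
W(G, X) = 3 (W(G, X) = 5 - 1*2 = 5 - 2 = 3)
L(z, q) = -195/88 (L(z, q) = (195/11)/(-8) = (195/11)*(-⅛) = -195/88)
L(Q(-5), W(0, 2))*(17/455) = -3315/(88*455) = -195/88*17/455 = -51/616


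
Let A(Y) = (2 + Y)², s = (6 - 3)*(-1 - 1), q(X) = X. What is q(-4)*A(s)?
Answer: -64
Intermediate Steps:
s = -6 (s = 3*(-2) = -6)
q(-4)*A(s) = -4*(2 - 6)² = -4*(-4)² = -4*16 = -64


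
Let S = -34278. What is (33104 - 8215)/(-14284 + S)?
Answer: -24889/48562 ≈ -0.51252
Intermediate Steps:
(33104 - 8215)/(-14284 + S) = (33104 - 8215)/(-14284 - 34278) = 24889/(-48562) = 24889*(-1/48562) = -24889/48562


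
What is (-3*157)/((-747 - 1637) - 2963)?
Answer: 471/5347 ≈ 0.088087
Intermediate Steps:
(-3*157)/((-747 - 1637) - 2963) = -471/(-2384 - 2963) = -471/(-5347) = -471*(-1/5347) = 471/5347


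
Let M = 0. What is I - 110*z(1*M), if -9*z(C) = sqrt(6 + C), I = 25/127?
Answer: 25/127 + 110*sqrt(6)/9 ≈ 30.135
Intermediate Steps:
I = 25/127 (I = 25*(1/127) = 25/127 ≈ 0.19685)
z(C) = -sqrt(6 + C)/9
I - 110*z(1*M) = 25/127 - (-110)*sqrt(6 + 1*0)/9 = 25/127 - (-110)*sqrt(6 + 0)/9 = 25/127 - (-110)*sqrt(6)/9 = 25/127 + 110*sqrt(6)/9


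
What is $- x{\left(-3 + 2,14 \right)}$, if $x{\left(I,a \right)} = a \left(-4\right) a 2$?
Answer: $1568$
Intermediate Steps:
$x{\left(I,a \right)} = - 8 a^{2}$ ($x{\left(I,a \right)} = - 4 a a 2 = - 4 a^{2} \cdot 2 = - 8 a^{2}$)
$- x{\left(-3 + 2,14 \right)} = - \left(-8\right) 14^{2} = - \left(-8\right) 196 = \left(-1\right) \left(-1568\right) = 1568$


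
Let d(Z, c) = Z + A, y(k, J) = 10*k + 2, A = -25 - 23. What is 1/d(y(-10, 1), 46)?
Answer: -1/146 ≈ -0.0068493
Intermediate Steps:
A = -48
y(k, J) = 2 + 10*k
d(Z, c) = -48 + Z (d(Z, c) = Z - 48 = -48 + Z)
1/d(y(-10, 1), 46) = 1/(-48 + (2 + 10*(-10))) = 1/(-48 + (2 - 100)) = 1/(-48 - 98) = 1/(-146) = -1/146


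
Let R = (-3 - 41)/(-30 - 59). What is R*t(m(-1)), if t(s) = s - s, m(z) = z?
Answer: 0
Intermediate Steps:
R = 44/89 (R = -44/(-89) = -44*(-1/89) = 44/89 ≈ 0.49438)
t(s) = 0
R*t(m(-1)) = (44/89)*0 = 0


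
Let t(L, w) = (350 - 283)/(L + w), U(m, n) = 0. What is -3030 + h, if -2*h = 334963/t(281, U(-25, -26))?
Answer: -94530623/134 ≈ -7.0545e+5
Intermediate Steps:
t(L, w) = 67/(L + w)
h = -94124603/134 (h = -334963/(2*(67/(281 + 0))) = -334963/(2*(67/281)) = -334963/(2*(67*(1/281))) = -334963/(2*67/281) = -334963*281/(2*67) = -½*94124603/67 = -94124603/134 ≈ -7.0242e+5)
-3030 + h = -3030 - 94124603/134 = -94530623/134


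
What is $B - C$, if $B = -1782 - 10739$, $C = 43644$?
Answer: $-56165$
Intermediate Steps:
$B = -12521$ ($B = -1782 - 10739 = -12521$)
$B - C = -12521 - 43644 = -56165$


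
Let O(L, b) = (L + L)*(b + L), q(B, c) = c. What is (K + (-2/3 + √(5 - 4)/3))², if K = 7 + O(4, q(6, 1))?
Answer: 19600/9 ≈ 2177.8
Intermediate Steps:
O(L, b) = 2*L*(L + b) (O(L, b) = (2*L)*(L + b) = 2*L*(L + b))
K = 47 (K = 7 + 2*4*(4 + 1) = 7 + 2*4*5 = 7 + 40 = 47)
(K + (-2/3 + √(5 - 4)/3))² = (47 + (-2/3 + √(5 - 4)/3))² = (47 + (-2*⅓ + √1*(⅓)))² = (47 + (-⅔ + 1*(⅓)))² = (47 + (-⅔ + ⅓))² = (47 - ⅓)² = (140/3)² = 19600/9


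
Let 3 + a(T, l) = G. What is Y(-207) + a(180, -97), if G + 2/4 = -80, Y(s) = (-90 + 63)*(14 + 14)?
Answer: -1679/2 ≈ -839.50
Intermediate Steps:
Y(s) = -756 (Y(s) = -27*28 = -756)
G = -161/2 (G = -½ - 80 = -161/2 ≈ -80.500)
a(T, l) = -167/2 (a(T, l) = -3 - 161/2 = -167/2)
Y(-207) + a(180, -97) = -756 - 167/2 = -1679/2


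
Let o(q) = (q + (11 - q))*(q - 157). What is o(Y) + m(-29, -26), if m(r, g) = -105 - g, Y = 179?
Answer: 163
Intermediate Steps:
o(q) = -1727 + 11*q (o(q) = 11*(-157 + q) = -1727 + 11*q)
o(Y) + m(-29, -26) = (-1727 + 11*179) + (-105 - 1*(-26)) = (-1727 + 1969) + (-105 + 26) = 242 - 79 = 163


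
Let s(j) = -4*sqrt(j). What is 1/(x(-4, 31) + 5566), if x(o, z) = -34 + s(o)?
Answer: 1383/7650772 + I/3825386 ≈ 0.00018077 + 2.6141e-7*I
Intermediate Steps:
x(o, z) = -34 - 4*sqrt(o)
1/(x(-4, 31) + 5566) = 1/((-34 - 8*I) + 5566) = 1/(5532 - 8*I) = (5532 + 8*I)/30603088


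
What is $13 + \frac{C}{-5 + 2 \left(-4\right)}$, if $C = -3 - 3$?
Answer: $\frac{175}{13} \approx 13.462$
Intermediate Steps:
$C = -6$
$13 + \frac{C}{-5 + 2 \left(-4\right)} = 13 + \frac{1}{-5 + 2 \left(-4\right)} \left(-6\right) = 13 + \frac{1}{-5 - 8} \left(-6\right) = 13 + \frac{1}{-13} \left(-6\right) = 13 - - \frac{6}{13} = 13 + \frac{6}{13} = \frac{175}{13}$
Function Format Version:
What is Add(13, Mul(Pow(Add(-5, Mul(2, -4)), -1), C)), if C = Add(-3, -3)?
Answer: Rational(175, 13) ≈ 13.462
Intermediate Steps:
C = -6
Add(13, Mul(Pow(Add(-5, Mul(2, -4)), -1), C)) = Add(13, Mul(Pow(Add(-5, Mul(2, -4)), -1), -6)) = Add(13, Mul(Pow(Add(-5, -8), -1), -6)) = Add(13, Mul(Pow(-13, -1), -6)) = Add(13, Mul(Rational(-1, 13), -6)) = Add(13, Rational(6, 13)) = Rational(175, 13)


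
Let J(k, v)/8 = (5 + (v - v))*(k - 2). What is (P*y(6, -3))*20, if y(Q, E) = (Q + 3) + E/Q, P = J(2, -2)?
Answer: 0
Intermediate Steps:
J(k, v) = -80 + 40*k (J(k, v) = 8*((5 + (v - v))*(k - 2)) = 8*((5 + 0)*(-2 + k)) = 8*(5*(-2 + k)) = 8*(-10 + 5*k) = -80 + 40*k)
P = 0 (P = -80 + 40*2 = -80 + 80 = 0)
y(Q, E) = 3 + Q + E/Q (y(Q, E) = (3 + Q) + E/Q = 3 + Q + E/Q)
(P*y(6, -3))*20 = (0*(3 + 6 - 3/6))*20 = (0*(3 + 6 - 3*⅙))*20 = (0*(3 + 6 - ½))*20 = (0*(17/2))*20 = 0*20 = 0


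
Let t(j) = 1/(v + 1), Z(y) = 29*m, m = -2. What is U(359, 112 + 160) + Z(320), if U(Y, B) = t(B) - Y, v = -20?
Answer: -7924/19 ≈ -417.05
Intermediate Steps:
Z(y) = -58 (Z(y) = 29*(-2) = -58)
t(j) = -1/19 (t(j) = 1/(-20 + 1) = 1/(-19) = -1/19)
U(Y, B) = -1/19 - Y
U(359, 112 + 160) + Z(320) = (-1/19 - 1*359) - 58 = (-1/19 - 359) - 58 = -6822/19 - 58 = -7924/19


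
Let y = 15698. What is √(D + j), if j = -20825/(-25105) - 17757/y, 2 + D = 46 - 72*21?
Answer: I*√9121880493934704518/78819658 ≈ 38.318*I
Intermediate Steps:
D = -1468 (D = -2 + (46 - 72*21) = -2 + (46 - 1512) = -2 - 1466 = -1468)
j = -23775727/78819658 (j = -20825/(-25105) - 17757/15698 = -20825*(-1/25105) - 17757*1/15698 = 4165/5021 - 17757/15698 = -23775727/78819658 ≈ -0.30165)
√(D + j) = √(-1468 - 23775727/78819658) = √(-115731033671/78819658) = I*√9121880493934704518/78819658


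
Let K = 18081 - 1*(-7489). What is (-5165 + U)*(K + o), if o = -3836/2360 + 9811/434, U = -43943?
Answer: -80449050744068/64015 ≈ -1.2567e+9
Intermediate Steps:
o = 1343071/64015 (o = -3836*1/2360 + 9811*(1/434) = -959/590 + 9811/434 = 1343071/64015 ≈ 20.981)
K = 25570 (K = 18081 + 7489 = 25570)
(-5165 + U)*(K + o) = (-5165 - 43943)*(25570 + 1343071/64015) = -49108*1638206621/64015 = -80449050744068/64015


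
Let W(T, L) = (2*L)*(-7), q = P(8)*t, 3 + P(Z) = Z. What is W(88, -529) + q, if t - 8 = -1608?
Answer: -594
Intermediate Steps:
t = -1600 (t = 8 - 1608 = -1600)
P(Z) = -3 + Z
q = -8000 (q = (-3 + 8)*(-1600) = 5*(-1600) = -8000)
W(T, L) = -14*L
W(88, -529) + q = -14*(-529) - 8000 = 7406 - 8000 = -594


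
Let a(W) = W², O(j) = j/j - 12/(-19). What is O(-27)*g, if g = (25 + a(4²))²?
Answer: 2447791/19 ≈ 1.2883e+5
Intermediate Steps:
O(j) = 31/19 (O(j) = 1 - 12*(-1/19) = 1 + 12/19 = 31/19)
g = 78961 (g = (25 + (4²)²)² = (25 + 16²)² = (25 + 256)² = 281² = 78961)
O(-27)*g = (31/19)*78961 = 2447791/19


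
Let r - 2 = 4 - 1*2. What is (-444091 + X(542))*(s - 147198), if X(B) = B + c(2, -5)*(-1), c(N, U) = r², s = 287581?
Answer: -62268985395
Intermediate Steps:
r = 4 (r = 2 + (4 - 1*2) = 2 + (4 - 2) = 2 + 2 = 4)
c(N, U) = 16 (c(N, U) = 4² = 16)
X(B) = -16 + B (X(B) = B + 16*(-1) = B - 16 = -16 + B)
(-444091 + X(542))*(s - 147198) = (-444091 + (-16 + 542))*(287581 - 147198) = (-444091 + 526)*140383 = -443565*140383 = -62268985395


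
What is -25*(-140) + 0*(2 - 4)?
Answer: 3500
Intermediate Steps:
-25*(-140) + 0*(2 - 4) = 3500 + 0*(-2) = 3500 + 0 = 3500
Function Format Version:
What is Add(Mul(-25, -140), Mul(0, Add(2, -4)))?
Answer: 3500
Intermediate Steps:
Add(Mul(-25, -140), Mul(0, Add(2, -4))) = Add(3500, Mul(0, -2)) = Add(3500, 0) = 3500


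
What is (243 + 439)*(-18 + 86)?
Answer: 46376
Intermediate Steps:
(243 + 439)*(-18 + 86) = 682*68 = 46376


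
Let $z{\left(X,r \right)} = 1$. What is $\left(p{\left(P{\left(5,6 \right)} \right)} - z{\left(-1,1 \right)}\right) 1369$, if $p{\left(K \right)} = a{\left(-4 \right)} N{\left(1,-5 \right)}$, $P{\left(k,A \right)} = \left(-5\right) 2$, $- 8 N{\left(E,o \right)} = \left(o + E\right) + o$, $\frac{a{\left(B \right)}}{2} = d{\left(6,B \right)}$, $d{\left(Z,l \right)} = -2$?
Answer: $- \frac{15059}{2} \approx -7529.5$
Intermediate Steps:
$a{\left(B \right)} = -4$ ($a{\left(B \right)} = 2 \left(-2\right) = -4$)
$N{\left(E,o \right)} = - \frac{o}{4} - \frac{E}{8}$ ($N{\left(E,o \right)} = - \frac{\left(o + E\right) + o}{8} = - \frac{\left(E + o\right) + o}{8} = - \frac{E + 2 o}{8} = - \frac{o}{4} - \frac{E}{8}$)
$P{\left(k,A \right)} = -10$
$p{\left(K \right)} = - \frac{9}{2}$ ($p{\left(K \right)} = - 4 \left(\left(- \frac{1}{4}\right) \left(-5\right) - \frac{1}{8}\right) = - 4 \left(\frac{5}{4} - \frac{1}{8}\right) = \left(-4\right) \frac{9}{8} = - \frac{9}{2}$)
$\left(p{\left(P{\left(5,6 \right)} \right)} - z{\left(-1,1 \right)}\right) 1369 = \left(- \frac{9}{2} - 1\right) 1369 = \left(- \frac{11}{2}\right) 1369 = - \frac{15059}{2}$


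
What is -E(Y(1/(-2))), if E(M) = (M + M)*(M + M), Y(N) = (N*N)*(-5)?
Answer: -25/4 ≈ -6.2500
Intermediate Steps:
Y(N) = -5*N² (Y(N) = N²*(-5) = -5*N²)
E(M) = 4*M² (E(M) = (2*M)*(2*M) = 4*M²)
-E(Y(1/(-2))) = -4*(-5*(1/(-2))²)² = -4*(-5*(-½)²)² = -4*(-5*¼)² = -4*(-5/4)² = -4*25/16 = -1*25/4 = -25/4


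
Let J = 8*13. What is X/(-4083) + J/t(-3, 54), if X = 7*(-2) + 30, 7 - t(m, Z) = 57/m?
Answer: 16316/4083 ≈ 3.9961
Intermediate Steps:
t(m, Z) = 7 - 57/m
J = 104
X = 16 (X = -14 + 30 = 16)
X/(-4083) + J/t(-3, 54) = 16/(-4083) + 104/(7 - 57/(-3)) = 16*(-1/4083) + 104/(7 - 57*(-⅓)) = -16/4083 + 104/(7 + 19) = -16/4083 + 104/26 = -16/4083 + 104*(1/26) = -16/4083 + 4 = 16316/4083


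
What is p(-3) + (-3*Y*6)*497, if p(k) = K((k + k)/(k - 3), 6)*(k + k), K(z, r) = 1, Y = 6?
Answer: -53682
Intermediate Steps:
p(k) = 2*k (p(k) = 1*(k + k) = 1*(2*k) = 2*k)
p(-3) + (-3*Y*6)*497 = 2*(-3) + (-3*6*6)*497 = -6 - 18*6*497 = -6 - 108*497 = -6 - 53676 = -53682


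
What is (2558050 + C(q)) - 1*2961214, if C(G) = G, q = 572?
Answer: -402592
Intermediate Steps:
(2558050 + C(q)) - 1*2961214 = (2558050 + 572) - 1*2961214 = 2558622 - 2961214 = -402592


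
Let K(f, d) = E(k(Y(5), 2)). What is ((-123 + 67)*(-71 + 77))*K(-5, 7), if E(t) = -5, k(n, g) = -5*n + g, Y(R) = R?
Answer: 1680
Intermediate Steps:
k(n, g) = g - 5*n
K(f, d) = -5
((-123 + 67)*(-71 + 77))*K(-5, 7) = ((-123 + 67)*(-71 + 77))*(-5) = -56*6*(-5) = -336*(-5) = 1680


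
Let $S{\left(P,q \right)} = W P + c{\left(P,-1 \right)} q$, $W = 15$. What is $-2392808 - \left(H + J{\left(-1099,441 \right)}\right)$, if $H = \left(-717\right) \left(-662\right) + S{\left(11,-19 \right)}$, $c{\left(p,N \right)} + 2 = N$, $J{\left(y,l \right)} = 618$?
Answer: $-2868302$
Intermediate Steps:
$c{\left(p,N \right)} = -2 + N$
$S{\left(P,q \right)} = - 3 q + 15 P$ ($S{\left(P,q \right)} = 15 P + \left(-2 - 1\right) q = 15 P - 3 q = - 3 q + 15 P$)
$H = 474876$ ($H = \left(-717\right) \left(-662\right) + \left(\left(-3\right) \left(-19\right) + 15 \cdot 11\right) = 474654 + \left(57 + 165\right) = 474654 + 222 = 474876$)
$-2392808 - \left(H + J{\left(-1099,441 \right)}\right) = -2392808 - \left(474876 + 618\right) = -2392808 - 475494 = -2868302$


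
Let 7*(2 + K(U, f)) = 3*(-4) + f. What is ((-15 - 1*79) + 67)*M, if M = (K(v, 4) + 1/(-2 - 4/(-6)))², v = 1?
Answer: -320787/784 ≈ -409.17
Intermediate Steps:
K(U, f) = -26/7 + f/7 (K(U, f) = -2 + (3*(-4) + f)/7 = -2 + (-12 + f)/7 = -2 + (-12/7 + f/7) = -26/7 + f/7)
M = 11881/784 (M = ((-26/7 + (⅐)*4) + 1/(-2 - 4/(-6)))² = ((-26/7 + 4/7) + 1/(-2 - 4*(-⅙)))² = (-22/7 + 1/(-2 + ⅔))² = (-22/7 + 1/(-4/3))² = (-22/7 - ¾)² = (-109/28)² = 11881/784 ≈ 15.154)
((-15 - 1*79) + 67)*M = ((-15 - 1*79) + 67)*(11881/784) = ((-15 - 79) + 67)*(11881/784) = (-94 + 67)*(11881/784) = -27*11881/784 = -320787/784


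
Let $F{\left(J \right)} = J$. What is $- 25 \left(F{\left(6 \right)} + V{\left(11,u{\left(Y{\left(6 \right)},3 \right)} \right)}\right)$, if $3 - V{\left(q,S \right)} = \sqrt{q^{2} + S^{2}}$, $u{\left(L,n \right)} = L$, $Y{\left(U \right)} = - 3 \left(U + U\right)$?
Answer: $-225 + 25 \sqrt{1417} \approx 716.08$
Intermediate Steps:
$Y{\left(U \right)} = - 6 U$ ($Y{\left(U \right)} = - 3 \cdot 2 U = - 6 U$)
$V{\left(q,S \right)} = 3 - \sqrt{S^{2} + q^{2}}$ ($V{\left(q,S \right)} = 3 - \sqrt{q^{2} + S^{2}} = 3 - \sqrt{S^{2} + q^{2}}$)
$- 25 \left(F{\left(6 \right)} + V{\left(11,u{\left(Y{\left(6 \right)},3 \right)} \right)}\right) = - 25 \left(6 + \left(3 - \sqrt{\left(\left(-6\right) 6\right)^{2} + 11^{2}}\right)\right) = - 25 \left(6 + \left(3 - \sqrt{\left(-36\right)^{2} + 121}\right)\right) = - 25 \left(6 + \left(3 - \sqrt{1296 + 121}\right)\right) = - 25 \left(6 + \left(3 - \sqrt{1417}\right)\right) = - 25 \left(9 - \sqrt{1417}\right) = -225 + 25 \sqrt{1417}$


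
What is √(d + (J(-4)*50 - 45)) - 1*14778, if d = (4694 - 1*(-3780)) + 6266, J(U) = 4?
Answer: -14778 + 3*√1655 ≈ -14656.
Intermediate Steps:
d = 14740 (d = (4694 + 3780) + 6266 = 8474 + 6266 = 14740)
√(d + (J(-4)*50 - 45)) - 1*14778 = √(14740 + (4*50 - 45)) - 1*14778 = √(14740 + (200 - 45)) - 14778 = √(14740 + 155) - 14778 = √14895 - 14778 = 3*√1655 - 14778 = -14778 + 3*√1655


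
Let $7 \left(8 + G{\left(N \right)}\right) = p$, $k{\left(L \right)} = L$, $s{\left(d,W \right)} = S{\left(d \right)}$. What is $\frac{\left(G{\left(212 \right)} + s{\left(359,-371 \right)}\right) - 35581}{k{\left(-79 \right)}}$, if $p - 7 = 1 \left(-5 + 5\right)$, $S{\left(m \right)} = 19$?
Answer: $\frac{35569}{79} \approx 450.24$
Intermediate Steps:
$s{\left(d,W \right)} = 19$
$p = 7$ ($p = 7 + 1 \left(-5 + 5\right) = 7 + 1 \cdot 0 = 7 + 0 = 7$)
$G{\left(N \right)} = -7$ ($G{\left(N \right)} = -8 + \frac{1}{7} \cdot 7 = -8 + 1 = -7$)
$\frac{\left(G{\left(212 \right)} + s{\left(359,-371 \right)}\right) - 35581}{k{\left(-79 \right)}} = \frac{\left(-7 + 19\right) - 35581}{-79} = \left(12 - 35581\right) \left(- \frac{1}{79}\right) = \left(-35569\right) \left(- \frac{1}{79}\right) = \frac{35569}{79}$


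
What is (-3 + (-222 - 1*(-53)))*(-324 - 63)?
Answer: 66564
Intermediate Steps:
(-3 + (-222 - 1*(-53)))*(-324 - 63) = (-3 + (-222 + 53))*(-387) = (-3 - 169)*(-387) = -172*(-387) = 66564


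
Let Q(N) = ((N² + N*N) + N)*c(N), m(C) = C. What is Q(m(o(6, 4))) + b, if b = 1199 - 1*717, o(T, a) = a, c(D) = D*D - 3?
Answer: 950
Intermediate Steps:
c(D) = -3 + D² (c(D) = D² - 3 = -3 + D²)
b = 482 (b = 1199 - 717 = 482)
Q(N) = (-3 + N²)*(N + 2*N²) (Q(N) = ((N² + N*N) + N)*(-3 + N²) = ((N² + N²) + N)*(-3 + N²) = (2*N² + N)*(-3 + N²) = (N + 2*N²)*(-3 + N²) = (-3 + N²)*(N + 2*N²))
Q(m(o(6, 4))) + b = 4*(1 + 2*4)*(-3 + 4²) + 482 = 4*(1 + 8)*(-3 + 16) + 482 = 4*9*13 + 482 = 468 + 482 = 950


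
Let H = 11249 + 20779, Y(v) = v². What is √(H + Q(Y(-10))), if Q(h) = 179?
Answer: √32207 ≈ 179.46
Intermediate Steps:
H = 32028
√(H + Q(Y(-10))) = √(32028 + 179) = √32207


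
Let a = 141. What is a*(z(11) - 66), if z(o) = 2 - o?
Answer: -10575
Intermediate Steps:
a*(z(11) - 66) = 141*((2 - 1*11) - 66) = 141*((2 - 11) - 66) = 141*(-9 - 66) = 141*(-75) = -10575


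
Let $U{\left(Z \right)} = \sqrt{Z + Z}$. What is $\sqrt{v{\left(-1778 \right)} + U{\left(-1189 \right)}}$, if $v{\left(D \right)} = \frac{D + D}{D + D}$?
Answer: $\sqrt{1 + i \sqrt{2378}} \approx 4.9887 + 4.8875 i$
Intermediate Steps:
$v{\left(D \right)} = 1$ ($v{\left(D \right)} = \frac{2 D}{2 D} = 2 D \frac{1}{2 D} = 1$)
$U{\left(Z \right)} = \sqrt{2} \sqrt{Z}$ ($U{\left(Z \right)} = \sqrt{2 Z} = \sqrt{2} \sqrt{Z}$)
$\sqrt{v{\left(-1778 \right)} + U{\left(-1189 \right)}} = \sqrt{1 + \sqrt{2} \sqrt{-1189}} = \sqrt{1 + \sqrt{2} i \sqrt{1189}} = \sqrt{1 + i \sqrt{2378}}$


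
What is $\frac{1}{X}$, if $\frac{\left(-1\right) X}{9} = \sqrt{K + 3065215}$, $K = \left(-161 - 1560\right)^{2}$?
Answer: $- \frac{\sqrt{376691}}{13560876} \approx -4.5259 \cdot 10^{-5}$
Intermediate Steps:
$K = 2961841$ ($K = \left(-161 - 1560\right)^{2} = \left(-1721\right)^{2} = 2961841$)
$X = - 36 \sqrt{376691}$ ($X = - 9 \sqrt{2961841 + 3065215} = - 9 \sqrt{6027056} = - 9 \cdot 4 \sqrt{376691} = - 36 \sqrt{376691} \approx -22095.0$)
$\frac{1}{X} = \frac{1}{\left(-36\right) \sqrt{376691}} = - \frac{\sqrt{376691}}{13560876}$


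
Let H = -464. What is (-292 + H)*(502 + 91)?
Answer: -448308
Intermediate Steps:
(-292 + H)*(502 + 91) = (-292 - 464)*(502 + 91) = -756*593 = -448308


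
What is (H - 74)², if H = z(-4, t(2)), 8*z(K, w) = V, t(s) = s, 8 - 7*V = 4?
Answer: 1071225/196 ≈ 5465.4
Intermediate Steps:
V = 4/7 (V = 8/7 - ⅐*4 = 8/7 - 4/7 = 4/7 ≈ 0.57143)
z(K, w) = 1/14 (z(K, w) = (⅛)*(4/7) = 1/14)
H = 1/14 ≈ 0.071429
(H - 74)² = (1/14 - 74)² = (-1035/14)² = 1071225/196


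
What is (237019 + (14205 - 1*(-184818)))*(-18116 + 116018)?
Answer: 42689383884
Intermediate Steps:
(237019 + (14205 - 1*(-184818)))*(-18116 + 116018) = (237019 + (14205 + 184818))*97902 = (237019 + 199023)*97902 = 436042*97902 = 42689383884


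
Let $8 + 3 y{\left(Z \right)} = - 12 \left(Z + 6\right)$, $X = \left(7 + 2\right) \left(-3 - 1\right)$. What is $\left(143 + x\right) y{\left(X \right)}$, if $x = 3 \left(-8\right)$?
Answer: $\frac{41888}{3} \approx 13963.0$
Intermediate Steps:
$x = -24$
$X = -36$ ($X = 9 \left(-4\right) = -36$)
$y{\left(Z \right)} = - \frac{80}{3} - 4 Z$ ($y{\left(Z \right)} = - \frac{8}{3} + \frac{\left(-12\right) \left(Z + 6\right)}{3} = - \frac{8}{3} + \frac{\left(-12\right) \left(6 + Z\right)}{3} = - \frac{8}{3} + \frac{-72 - 12 Z}{3} = - \frac{8}{3} - \left(24 + 4 Z\right) = - \frac{80}{3} - 4 Z$)
$\left(143 + x\right) y{\left(X \right)} = \left(143 - 24\right) \left(- \frac{80}{3} - -144\right) = 119 \left(- \frac{80}{3} + 144\right) = 119 \cdot \frac{352}{3} = \frac{41888}{3}$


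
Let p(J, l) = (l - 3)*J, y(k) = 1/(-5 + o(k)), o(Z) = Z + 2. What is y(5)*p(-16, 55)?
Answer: -416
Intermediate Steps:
o(Z) = 2 + Z
y(k) = 1/(-3 + k) (y(k) = 1/(-5 + (2 + k)) = 1/(-3 + k))
p(J, l) = J*(-3 + l) (p(J, l) = (-3 + l)*J = J*(-3 + l))
y(5)*p(-16, 55) = (-16*(-3 + 55))/(-3 + 5) = (-16*52)/2 = (½)*(-832) = -416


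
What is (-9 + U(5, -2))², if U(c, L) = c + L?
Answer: 36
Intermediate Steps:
U(c, L) = L + c
(-9 + U(5, -2))² = (-9 + (-2 + 5))² = (-9 + 3)² = (-6)² = 36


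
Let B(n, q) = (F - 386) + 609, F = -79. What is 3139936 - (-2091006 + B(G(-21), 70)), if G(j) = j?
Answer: 5230798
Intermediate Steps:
B(n, q) = 144 (B(n, q) = (-79 - 386) + 609 = -465 + 609 = 144)
3139936 - (-2091006 + B(G(-21), 70)) = 3139936 - (-2091006 + 144) = 3139936 - 1*(-2090862) = 3139936 + 2090862 = 5230798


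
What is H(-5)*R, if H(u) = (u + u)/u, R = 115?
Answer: 230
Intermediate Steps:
H(u) = 2 (H(u) = (2*u)/u = 2)
H(-5)*R = 2*115 = 230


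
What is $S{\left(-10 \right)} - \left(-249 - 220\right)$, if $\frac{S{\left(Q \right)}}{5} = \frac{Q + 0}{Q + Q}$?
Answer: $\frac{943}{2} \approx 471.5$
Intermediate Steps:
$S{\left(Q \right)} = \frac{5}{2}$ ($S{\left(Q \right)} = 5 \frac{Q + 0}{Q + Q} = 5 \frac{Q}{2 Q} = 5 Q \frac{1}{2 Q} = 5 \cdot \frac{1}{2} = \frac{5}{2}$)
$S{\left(-10 \right)} - \left(-249 - 220\right) = \frac{5}{2} - \left(-249 - 220\right) = \frac{5}{2} - -469 = \frac{5}{2} + 469 = \frac{943}{2}$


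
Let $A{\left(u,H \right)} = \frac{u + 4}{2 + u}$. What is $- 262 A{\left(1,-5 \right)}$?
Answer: $- \frac{1310}{3} \approx -436.67$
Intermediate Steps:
$A{\left(u,H \right)} = \frac{4 + u}{2 + u}$
$- 262 A{\left(1,-5 \right)} = - 262 \frac{4 + 1}{2 + 1} = - 262 \cdot \frac{1}{3} \cdot 5 = \left(-262\right) \frac{5}{3} = - \frac{1310}{3}$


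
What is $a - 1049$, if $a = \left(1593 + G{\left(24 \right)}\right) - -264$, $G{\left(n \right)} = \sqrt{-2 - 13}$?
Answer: $808 + i \sqrt{15} \approx 808.0 + 3.873 i$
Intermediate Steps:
$G{\left(n \right)} = i \sqrt{15}$ ($G{\left(n \right)} = \sqrt{-15} = i \sqrt{15}$)
$a = 1857 + i \sqrt{15}$ ($a = \left(1593 + i \sqrt{15}\right) - -264 = \left(1593 + i \sqrt{15}\right) + 264 = 1857 + i \sqrt{15} \approx 1857.0 + 3.873 i$)
$a - 1049 = \left(1857 + i \sqrt{15}\right) - 1049 = 808 + i \sqrt{15}$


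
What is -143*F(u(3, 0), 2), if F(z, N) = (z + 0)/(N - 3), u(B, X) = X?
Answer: 0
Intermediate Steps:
F(z, N) = z/(-3 + N)
-143*F(u(3, 0), 2) = -0/(-3 + 2) = -0/(-1) = -0*(-1) = -143*0 = 0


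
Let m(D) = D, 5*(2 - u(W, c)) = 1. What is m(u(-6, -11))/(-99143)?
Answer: -9/495715 ≈ -1.8156e-5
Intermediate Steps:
u(W, c) = 9/5 (u(W, c) = 2 - ⅕*1 = 2 - ⅕ = 9/5)
m(u(-6, -11))/(-99143) = (9/5)/(-99143) = (9/5)*(-1/99143) = -9/495715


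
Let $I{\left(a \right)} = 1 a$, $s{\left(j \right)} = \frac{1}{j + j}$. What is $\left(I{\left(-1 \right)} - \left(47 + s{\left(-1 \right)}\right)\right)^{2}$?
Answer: $\frac{9025}{4} \approx 2256.3$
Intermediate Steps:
$s{\left(j \right)} = \frac{1}{2 j}$
$I{\left(a \right)} = a$
$\left(I{\left(-1 \right)} - \left(47 + s{\left(-1 \right)}\right)\right)^{2} = \left(-1 - \left(47 + \frac{1}{2 \left(-1\right)}\right)\right)^{2} = \left(-1 - \left(47 + \frac{1}{2} \left(-1\right)\right)\right)^{2} = \left(-1 - \frac{93}{2}\right)^{2} = \left(- \frac{95}{2}\right)^{2} = \frac{9025}{4}$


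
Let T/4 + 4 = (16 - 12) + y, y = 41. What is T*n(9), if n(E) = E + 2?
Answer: 1804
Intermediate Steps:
T = 164 (T = -16 + 4*((16 - 12) + 41) = -16 + 4*(4 + 41) = -16 + 4*45 = -16 + 180 = 164)
n(E) = 2 + E
T*n(9) = 164*(2 + 9) = 164*11 = 1804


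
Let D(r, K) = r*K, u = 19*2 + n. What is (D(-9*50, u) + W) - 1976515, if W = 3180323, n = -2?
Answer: 1187608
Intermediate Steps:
u = 36 (u = 19*2 - 2 = 38 - 2 = 36)
D(r, K) = K*r
(D(-9*50, u) + W) - 1976515 = (36*(-9*50) + 3180323) - 1976515 = (36*(-450) + 3180323) - 1976515 = (-16200 + 3180323) - 1976515 = 3164123 - 1976515 = 1187608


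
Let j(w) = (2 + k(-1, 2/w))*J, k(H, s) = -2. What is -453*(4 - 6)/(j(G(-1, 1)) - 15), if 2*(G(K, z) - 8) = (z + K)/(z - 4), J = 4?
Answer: -302/5 ≈ -60.400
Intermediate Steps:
G(K, z) = 8 + (K + z)/(2*(-4 + z)) (G(K, z) = 8 + ((z + K)/(z - 4))/2 = 8 + ((K + z)/(-4 + z))/2 = 8 + (K + z)/(2*(-4 + z)))
j(w) = 0 (j(w) = (2 - 2)*4 = 0*4 = 0)
-453*(4 - 6)/(j(G(-1, 1)) - 15) = -453*(4 - 6)/(0 - 15) = -(-906)/(-15) = -(-906)*(-1)/15 = -453*2/15 = -302/5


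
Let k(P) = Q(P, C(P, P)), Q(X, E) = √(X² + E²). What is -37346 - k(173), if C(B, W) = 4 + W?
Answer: -37346 - √61258 ≈ -37594.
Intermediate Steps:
Q(X, E) = √(E² + X²)
k(P) = √(P² + (4 + P)²) (k(P) = √((4 + P)² + P²) = √(P² + (4 + P)²))
-37346 - k(173) = -37346 - √(173² + (4 + 173)²) = -37346 - √(29929 + 177²) = -37346 - √(29929 + 31329) = -37346 - √61258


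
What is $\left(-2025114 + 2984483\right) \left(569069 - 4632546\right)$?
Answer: $-3898373866013$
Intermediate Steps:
$\left(-2025114 + 2984483\right) \left(569069 - 4632546\right) = 959369 \left(-4063477\right) = -3898373866013$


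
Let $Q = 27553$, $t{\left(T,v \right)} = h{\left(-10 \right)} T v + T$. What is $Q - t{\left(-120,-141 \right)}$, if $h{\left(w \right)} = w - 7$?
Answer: $315313$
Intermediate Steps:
$h{\left(w \right)} = -7 + w$
$t{\left(T,v \right)} = T - 17 T v$ ($t{\left(T,v \right)} = \left(-7 - 10\right) T v + T = - 17 T v + T = T - 17 T v$)
$Q - t{\left(-120,-141 \right)} = 27553 - - 120 \left(1 - -2397\right) = 27553 - - 120 \left(1 + 2397\right) = 27553 - \left(-120\right) 2398 = 27553 - -287760 = 27553 + 287760 = 315313$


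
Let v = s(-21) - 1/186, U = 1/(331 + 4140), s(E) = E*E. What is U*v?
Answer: 4825/48918 ≈ 0.098634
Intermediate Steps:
s(E) = E²
U = 1/4471 ≈ 0.00022366
v = 82025/186 (v = (-21)² - 1/186 = 441 - 1*1/186 = 441 - 1/186 = 82025/186 ≈ 440.99)
U*v = (1/4471)*(82025/186) = 4825/48918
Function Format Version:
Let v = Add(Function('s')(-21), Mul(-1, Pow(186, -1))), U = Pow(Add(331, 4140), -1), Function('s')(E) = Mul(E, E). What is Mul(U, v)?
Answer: Rational(4825, 48918) ≈ 0.098634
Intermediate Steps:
Function('s')(E) = Pow(E, 2)
U = Rational(1, 4471) (U = Pow(4471, -1) = Rational(1, 4471) ≈ 0.00022366)
v = Rational(82025, 186) (v = Add(Pow(-21, 2), Mul(-1, Pow(186, -1))) = Add(441, Mul(-1, Rational(1, 186))) = Add(441, Rational(-1, 186)) = Rational(82025, 186) ≈ 440.99)
Mul(U, v) = Mul(Rational(1, 4471), Rational(82025, 186)) = Rational(4825, 48918)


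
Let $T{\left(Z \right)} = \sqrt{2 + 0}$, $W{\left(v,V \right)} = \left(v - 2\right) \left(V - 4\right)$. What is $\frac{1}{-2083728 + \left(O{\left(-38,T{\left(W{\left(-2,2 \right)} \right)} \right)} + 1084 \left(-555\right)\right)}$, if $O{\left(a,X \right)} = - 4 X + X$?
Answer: $- \frac{149186}{400616326727} + \frac{\sqrt{2}}{2403697960362} \approx -3.7239 \cdot 10^{-7}$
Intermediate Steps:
$W{\left(v,V \right)} = \left(-4 + V\right) \left(-2 + v\right)$ ($W{\left(v,V \right)} = \left(-2 + v\right) \left(-4 + V\right) = \left(-4 + V\right) \left(-2 + v\right)$)
$T{\left(Z \right)} = \sqrt{2}$
$O{\left(a,X \right)} = - 3 X$
$\frac{1}{-2083728 + \left(O{\left(-38,T{\left(W{\left(-2,2 \right)} \right)} \right)} + 1084 \left(-555\right)\right)} = \frac{1}{-2083728 - \left(601620 + 3 \sqrt{2}\right)} = \frac{1}{-2685348 - 3 \sqrt{2}}$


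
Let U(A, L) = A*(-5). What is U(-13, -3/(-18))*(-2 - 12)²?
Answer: 12740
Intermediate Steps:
U(A, L) = -5*A
U(-13, -3/(-18))*(-2 - 12)² = (-5*(-13))*(-2 - 12)² = 65*(-14)² = 65*196 = 12740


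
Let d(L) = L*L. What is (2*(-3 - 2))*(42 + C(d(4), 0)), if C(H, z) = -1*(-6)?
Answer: -480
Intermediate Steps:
d(L) = L**2
C(H, z) = 6
(2*(-3 - 2))*(42 + C(d(4), 0)) = (2*(-3 - 2))*(42 + 6) = (2*(-5))*48 = -10*48 = -480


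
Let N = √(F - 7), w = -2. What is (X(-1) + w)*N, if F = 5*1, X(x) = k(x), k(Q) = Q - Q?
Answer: -2*I*√2 ≈ -2.8284*I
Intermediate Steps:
k(Q) = 0
X(x) = 0
F = 5
N = I*√2 (N = √(5 - 7) = √(-2) = I*√2 ≈ 1.4142*I)
(X(-1) + w)*N = (0 - 2)*(I*√2) = -2*I*√2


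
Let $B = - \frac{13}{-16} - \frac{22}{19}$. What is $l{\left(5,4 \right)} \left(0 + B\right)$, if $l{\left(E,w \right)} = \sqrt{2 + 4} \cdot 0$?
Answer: $0$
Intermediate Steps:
$B = - \frac{105}{304}$ ($B = \left(-13\right) \left(- \frac{1}{16}\right) - \frac{22}{19} = \frac{13}{16} - \frac{22}{19} = - \frac{105}{304} \approx -0.34539$)
$l{\left(E,w \right)} = 0$ ($l{\left(E,w \right)} = \sqrt{6} \cdot 0 = 0$)
$l{\left(5,4 \right)} \left(0 + B\right) = 0 \left(0 - \frac{105}{304}\right) = 0 \left(- \frac{105}{304}\right) = 0$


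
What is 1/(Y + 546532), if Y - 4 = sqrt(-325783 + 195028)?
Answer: 546536/298701730051 - I*sqrt(130755)/298701730051 ≈ 1.8297e-6 - 1.2106e-9*I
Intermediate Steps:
Y = 4 + I*sqrt(130755) (Y = 4 + sqrt(-325783 + 195028) = 4 + sqrt(-130755) = 4 + I*sqrt(130755) ≈ 4.0 + 361.6*I)
1/(Y + 546532) = 1/((4 + I*sqrt(130755)) + 546532) = 1/(546536 + I*sqrt(130755))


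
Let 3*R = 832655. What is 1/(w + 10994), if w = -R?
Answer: -3/799673 ≈ -3.7515e-6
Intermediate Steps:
R = 832655/3 (R = (⅓)*832655 = 832655/3 ≈ 2.7755e+5)
w = -832655/3 (w = -1*832655/3 = -832655/3 ≈ -2.7755e+5)
1/(w + 10994) = 1/(-832655/3 + 10994) = 1/(-799673/3) = -3/799673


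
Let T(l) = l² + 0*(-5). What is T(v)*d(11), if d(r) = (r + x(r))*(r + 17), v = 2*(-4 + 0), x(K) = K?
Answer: 39424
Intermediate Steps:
v = -8 (v = 2*(-4) = -8)
T(l) = l² (T(l) = l² + 0 = l²)
d(r) = 2*r*(17 + r) (d(r) = (r + r)*(r + 17) = (2*r)*(17 + r) = 2*r*(17 + r))
T(v)*d(11) = (-8)²*(2*11*(17 + 11)) = 64*(2*11*28) = 64*616 = 39424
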